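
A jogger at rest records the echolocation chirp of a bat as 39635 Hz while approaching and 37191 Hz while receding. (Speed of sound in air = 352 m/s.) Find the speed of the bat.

f₁/f₂ = (v + v_s)/(v − v_s), so v_s = v · (f₁ − f₂)/(f₁ + f₂).
v_s = 352 × (39635 − 37191)/(39635 + 37191) = 352 × 2444/76826 ≈ 11.2 m/s.

11.2 m/s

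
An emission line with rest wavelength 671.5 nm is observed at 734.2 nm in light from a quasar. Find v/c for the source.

λ'/λ₀ = 1.0934 > 1 (redshift), so the source is receding.
λ'/λ₀ = √((1 + β)/(1 − β)) for a receding source ⇒ β = (r² − 1)/(r² + 1) with r = λ'/λ₀.
β = (1.1955 − 1)/(1.1955 + 1) ≈ 0.089.

0.089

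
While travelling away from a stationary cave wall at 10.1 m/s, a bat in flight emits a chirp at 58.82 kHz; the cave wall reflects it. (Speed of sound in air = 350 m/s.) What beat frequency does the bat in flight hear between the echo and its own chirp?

The cave wall receives the sound from a moving source: f₁ = f₀ · v/(v + v_e) = 58.82 × 350/360.1 ≈ 57.17 kHz.
On the return leg the bat in flight is a moving observer: f₂ = f₁ · (v − v_e)/v = 57.17 × 339.9/350 ≈ 55.52 kHz.
Equivalently f₂ = f₀ · (v − v_e)/(v + v_e).
Beat against the emitted tone (with f₀ = 58820 Hz): |f₂ − f₀| = 2v_e·f₀/(v + v_e) = 2 × 10.1 × 58820/360.1 ≈ 3300 Hz.

3300 Hz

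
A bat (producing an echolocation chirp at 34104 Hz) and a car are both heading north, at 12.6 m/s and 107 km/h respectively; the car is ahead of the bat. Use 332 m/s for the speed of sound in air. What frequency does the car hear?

32276 Hz

107 km/h = 29.72 m/s.
The car is ahead, so the bat is moving toward it while the car is moving away from the bat.
With source approaching and observer receding, f' = f · (v − v_o)/(v − v_s).
f' = 34104 × (332 − 29.72)/(332 − 12.6) = 34104 × 302.28/319.4 ≈ 32276 Hz.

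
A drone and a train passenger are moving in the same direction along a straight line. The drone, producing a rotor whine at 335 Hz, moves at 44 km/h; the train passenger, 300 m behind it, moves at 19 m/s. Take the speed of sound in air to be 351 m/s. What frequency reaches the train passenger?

44 km/h = 12.22 m/s.
The train passenger is behind, so the drone is moving away from it while the train passenger is moving toward the drone.
Both move, so f' = f · (v + v_o)/(v + v_s).
f' = 335 × (351 + 19)/(351 + 12.22) = 335 × 370/363.22 ≈ 341 Hz.

341 Hz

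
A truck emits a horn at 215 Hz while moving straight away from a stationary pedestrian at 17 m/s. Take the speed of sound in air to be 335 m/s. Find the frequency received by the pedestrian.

205 Hz

Moving source, stationary observer: f' = f · v/(v + v_s) since the source is receding.
f' = 215 × 335/(335 + 17) = 215 × 335/352 ≈ 205 Hz.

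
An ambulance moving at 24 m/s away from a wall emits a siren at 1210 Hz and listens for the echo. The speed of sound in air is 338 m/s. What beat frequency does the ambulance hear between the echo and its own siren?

The wall receives the sound from a moving source: f₁ = f₀ · v/(v + v_e) = 1210 × 338/362 ≈ 1129.8 Hz.
On the return leg the ambulance is a moving observer: f₂ = f₁ · (v − v_e)/v = 1129.8 × 314/338 ≈ 1049.6 Hz.
Beat against the emitted tone: |f₂ − f₀| = 2v_e·f₀/(v + v_e) = 2 × 24 × 1210/362 ≈ 160 Hz.

160 Hz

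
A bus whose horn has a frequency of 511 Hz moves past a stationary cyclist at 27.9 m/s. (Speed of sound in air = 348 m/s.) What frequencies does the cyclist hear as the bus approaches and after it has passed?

556 Hz approaching; 473 Hz receding

Approaching: f₁ = f · v/(v − v_s) = 511 × 348/320.1 ≈ 556 Hz.
Receding: f₂ = f · v/(v + v_s) = 511 × 348/375.9 ≈ 473 Hz.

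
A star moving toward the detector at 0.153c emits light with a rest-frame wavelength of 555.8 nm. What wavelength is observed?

476.4 nm

Relativistic Doppler for wavelength: λ' = λ₀ · √((1 − β)/(1 + β)).
λ' = 555.8 × √(0.8470/1.1530) = 555.8 × 0.85709 ≈ 476.4 nm.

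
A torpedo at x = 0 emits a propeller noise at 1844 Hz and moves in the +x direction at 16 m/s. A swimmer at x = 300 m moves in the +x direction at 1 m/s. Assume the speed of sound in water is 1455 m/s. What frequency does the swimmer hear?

1863 Hz

The observer lies on the +x side, so the source is heading toward the observer and the observer is heading away from the source.
General Doppler shift: f' = f · (v − v_o)/(v − v_s).
f' = 1844 × (1455 − 1)/(1455 − 16) = 1844 × 1454/1439 ≈ 1863 Hz.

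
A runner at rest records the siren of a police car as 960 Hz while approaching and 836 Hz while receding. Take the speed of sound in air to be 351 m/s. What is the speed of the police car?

24.2 m/s

f₁/f₂ = (v + v_s)/(v − v_s), so v_s = v · (f₁ − f₂)/(f₁ + f₂).
v_s = 351 × (960 − 836)/(960 + 836) = 351 × 124/1796 ≈ 24.2 m/s.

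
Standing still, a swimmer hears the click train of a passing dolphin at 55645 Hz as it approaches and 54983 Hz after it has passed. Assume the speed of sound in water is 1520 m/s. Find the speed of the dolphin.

f₁/f₂ = (v + v_s)/(v − v_s), so v_s = v · (f₁ − f₂)/(f₁ + f₂).
v_s = 1520 × (55645 − 54983)/(55645 + 54983) = 1520 × 662/110628 ≈ 9.1 m/s.

9.1 m/s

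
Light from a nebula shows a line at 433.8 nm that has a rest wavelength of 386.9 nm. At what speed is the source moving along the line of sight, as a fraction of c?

0.114c

λ'/λ₀ = 1.1212 > 1 (redshift), so the source is receding.
λ'/λ₀ = √((1 + β)/(1 − β)) for a receding source ⇒ β = (r² − 1)/(r² + 1) with r = λ'/λ₀.
β = (1.2571 − 1)/(1.2571 + 1) ≈ 0.114.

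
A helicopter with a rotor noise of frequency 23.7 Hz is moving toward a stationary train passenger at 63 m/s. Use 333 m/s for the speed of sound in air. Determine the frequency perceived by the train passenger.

29.2 Hz

Moving source, stationary observer: f' = f · v/(v − v_s) since the source is approaching.
f' = 23.7 × 333/(333 − 63) = 23.7 × 333/270 ≈ 29.2 Hz.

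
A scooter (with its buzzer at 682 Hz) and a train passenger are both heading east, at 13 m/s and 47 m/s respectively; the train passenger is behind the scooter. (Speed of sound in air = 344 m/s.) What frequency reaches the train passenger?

The train passenger is behind, so the scooter is moving away from it while the train passenger is moving toward the scooter.
Both move, so f' = f · (v + v_o)/(v + v_s).
f' = 682 × (344 + 47)/(344 + 13) = 682 × 391/357 ≈ 747 Hz.

747 Hz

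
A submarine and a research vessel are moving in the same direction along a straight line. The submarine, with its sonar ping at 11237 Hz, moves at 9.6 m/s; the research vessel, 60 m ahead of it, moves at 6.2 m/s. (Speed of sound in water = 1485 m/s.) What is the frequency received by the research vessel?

The research vessel is ahead, so the submarine is moving toward it while the research vessel is moving away from the submarine.
General Doppler shift: f' = f · (v − v_o)/(v − v_s).
f' = 11237 × (1485 − 6.2)/(1485 − 9.6) = 11237 × 1478.8/1475.4 ≈ 11263 Hz.

11263 Hz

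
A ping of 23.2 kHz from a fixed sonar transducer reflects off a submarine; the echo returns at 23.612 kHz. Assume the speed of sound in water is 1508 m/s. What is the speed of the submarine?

13.3 m/s

Double Doppler shift off a moving reflector: f₂ = f₀ · (v + u)/(v − u) (u > 0 toward emitter).
Rearranging, u = v · (f₂ − f₀)/(f₂ + f₀) = 1508 × 0.412/46.812 ≈ 13.3 m/s.
So the submarine is moving at 13.3 m/s toward the emitter.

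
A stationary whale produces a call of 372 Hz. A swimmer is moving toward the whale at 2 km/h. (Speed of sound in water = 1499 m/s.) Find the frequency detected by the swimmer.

2 km/h = 0.5556 m/s.
Only the observer moves, toward the source, so f' = f · (v + v_o)/v.
f' = 372 × (1499 + 0.5556)/1499 = 372 × 1499.6/1499 ≈ 372 Hz.

372 Hz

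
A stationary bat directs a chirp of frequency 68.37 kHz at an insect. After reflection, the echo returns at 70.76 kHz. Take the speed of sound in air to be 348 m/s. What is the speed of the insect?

6.0 m/s

Double Doppler shift off a moving reflector: f₂ = f₀ · (v + u)/(v − u) (u > 0 toward emitter).
Rearranging, u = v · (f₂ − f₀)/(f₂ + f₀) = 348 × 2.39/139.13 ≈ 6.0 m/s.
So the insect is moving at 6.0 m/s toward the emitter.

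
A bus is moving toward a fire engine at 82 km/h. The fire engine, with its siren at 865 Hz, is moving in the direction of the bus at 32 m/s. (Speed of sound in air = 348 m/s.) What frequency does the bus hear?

82 km/h = 22.78 m/s.
With source approaching and observer approaching, f' = f · (v + v_o)/(v − v_s).
f' = 865 × (348 + 22.78)/(348 − 32) = 865 × 370.78/316 ≈ 1015 Hz.

1015 Hz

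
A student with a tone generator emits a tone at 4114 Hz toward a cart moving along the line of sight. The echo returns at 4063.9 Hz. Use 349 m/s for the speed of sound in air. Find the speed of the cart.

Double Doppler shift off a moving reflector: f₂ = f₀ · (v + u)/(v − u) (u > 0 toward emitter).
Rearranging, u = v · (f₂ − f₀)/(f₂ + f₀) = 349 × -50.1/8177.9 ≈ -2.14 m/s.
So the cart is moving at 2.14 m/s away from the emitter.

2.14 m/s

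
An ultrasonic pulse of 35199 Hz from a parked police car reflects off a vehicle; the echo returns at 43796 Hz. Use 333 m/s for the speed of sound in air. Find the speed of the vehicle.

36 m/s

Double Doppler shift off a moving reflector: f₂ = f₀ · (v + u)/(v − u) (u > 0 toward emitter).
Rearranging, u = v · (f₂ − f₀)/(f₂ + f₀) = 333 × 8597/78995 ≈ 36 m/s.
So the vehicle is moving at 36 m/s toward the emitter.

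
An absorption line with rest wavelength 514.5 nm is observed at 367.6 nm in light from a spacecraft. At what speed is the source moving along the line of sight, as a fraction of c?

0.324

λ'/λ₀ = 0.7145 < 1 (blueshift), so the source is approaching.
λ'/λ₀ = √((1 − β)/(1 + β)) for an approaching source ⇒ β = (1 − r²)/(1 + r²) with r = λ'/λ₀.
β = (1 − 0.5105)/(1 + 0.5105) ≈ 0.324.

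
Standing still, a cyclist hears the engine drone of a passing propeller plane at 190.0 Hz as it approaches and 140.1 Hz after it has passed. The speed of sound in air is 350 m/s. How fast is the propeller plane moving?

f₁/f₂ = (v + v_s)/(v − v_s), so v_s = v · (f₁ − f₂)/(f₁ + f₂).
v_s = 350 × (190.0 − 140.1)/(190.0 + 140.1) = 350 × 49.9/330.1 ≈ 53 m/s.

53 m/s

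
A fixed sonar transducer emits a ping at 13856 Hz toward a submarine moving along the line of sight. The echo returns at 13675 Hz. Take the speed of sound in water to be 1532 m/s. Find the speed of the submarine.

Double Doppler shift off a moving reflector: f₂ = f₀ · (v + u)/(v − u) (u > 0 toward emitter).
Rearranging, u = v · (f₂ − f₀)/(f₂ + f₀) = 1532 × -181/27531 ≈ -10.1 m/s.
So the submarine is moving at 10.1 m/s away from the emitter.

10.1 m/s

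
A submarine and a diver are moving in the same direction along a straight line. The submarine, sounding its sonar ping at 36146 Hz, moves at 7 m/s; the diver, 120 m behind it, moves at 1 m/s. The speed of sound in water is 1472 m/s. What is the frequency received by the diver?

The diver is behind, so the submarine is moving away from it while the diver is moving toward the submarine.
Both move, so f' = f · (v + v_o)/(v + v_s).
f' = 36146 × (1472 + 1)/(1472 + 7) = 36146 × 1473/1479 ≈ 35999 Hz.

35999 Hz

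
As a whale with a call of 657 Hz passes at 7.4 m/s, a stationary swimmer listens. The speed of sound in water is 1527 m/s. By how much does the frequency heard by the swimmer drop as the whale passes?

Approaching: f₁ = f · v/(v − v_s) = 657 × 1527/1519.6 ≈ 660.20 Hz.
Receding: f₂ = f · v/(v + v_s) = 657 × 1527/1534.4 ≈ 653.83 Hz.
Drop: f₁ − f₂ = 2f·v·v_s/(v² − v_s²) = 2 × 657 × 1527 × 7.4/(1527² − 7.4²) ≈ 6.37 Hz.

6.37 Hz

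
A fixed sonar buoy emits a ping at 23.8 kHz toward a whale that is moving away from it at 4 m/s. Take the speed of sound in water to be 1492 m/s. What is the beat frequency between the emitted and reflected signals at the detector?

The whale first receives the wave as a moving observer: f₁ = f₀ · (v − u)/v = 23.8 × (1492 − 4)/1492 ≈ 23.7362 kHz.
On reflection it acts as a source moving away from the stationary detector: f₂ = f₁ · v/(v + u) = 23.7362 × 1492/1496 ≈ 23.6727 kHz.
Beat frequency (with f₀ = 23800 Hz): |f₂ − f₀| = 2u·f₀/(v + u) = 2 × 4 × 23800/1496 ≈ 127 Hz.

127 Hz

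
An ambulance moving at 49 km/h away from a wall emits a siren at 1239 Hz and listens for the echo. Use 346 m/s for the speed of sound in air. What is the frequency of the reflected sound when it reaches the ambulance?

1145 Hz

49 km/h = 13.61 m/s.
The wall receives the sound from a moving source: f₁ = f₀ · v/(v + v_e) = 1239 × 346/359.61 ≈ 1192 Hz.
On the return leg the ambulance is a moving observer: f₂ = f₁ · (v − v_e)/v = 1192 × 332.39/346 ≈ 1145 Hz.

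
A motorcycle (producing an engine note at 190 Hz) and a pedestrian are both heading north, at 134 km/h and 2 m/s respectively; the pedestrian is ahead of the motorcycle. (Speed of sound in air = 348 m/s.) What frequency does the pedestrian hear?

212 Hz

134 km/h = 37.22 m/s.
The pedestrian is ahead, so the motorcycle is moving toward it while the pedestrian is moving away from the motorcycle.
With source approaching and observer receding, f' = f · (v − v_o)/(v − v_s).
f' = 190 × (348 − 2)/(348 − 37.22) = 190 × 346/310.78 ≈ 212 Hz.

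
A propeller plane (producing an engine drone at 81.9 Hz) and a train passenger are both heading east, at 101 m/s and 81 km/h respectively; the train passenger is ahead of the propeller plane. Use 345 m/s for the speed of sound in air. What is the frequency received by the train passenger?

81 km/h = 22.5 m/s.
The train passenger is ahead, so the propeller plane is moving toward it while the train passenger is moving away from the propeller plane.
With source approaching and observer receding, f' = f · (v − v_o)/(v − v_s).
f' = 81.9 × (345 − 22.5)/(345 − 101) = 81.9 × 322.5/244 ≈ 108 Hz.

108 Hz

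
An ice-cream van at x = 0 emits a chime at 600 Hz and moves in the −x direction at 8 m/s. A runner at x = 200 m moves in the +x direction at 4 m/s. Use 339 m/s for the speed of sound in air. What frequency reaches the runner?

The observer lies on the +x side, so the source is heading away from the observer and the observer is heading away from the source.
General Doppler shift: f' = f · (v − v_o)/(v + v_s).
f' = 600 × (339 − 4)/(339 + 8) = 600 × 335/347 ≈ 579 Hz.

579 Hz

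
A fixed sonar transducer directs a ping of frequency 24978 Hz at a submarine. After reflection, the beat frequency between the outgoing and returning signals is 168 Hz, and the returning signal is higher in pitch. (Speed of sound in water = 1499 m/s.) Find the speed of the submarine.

Double Doppler shift off a moving reflector: f₂ = f₀ · (v + u)/(v − u) (u > 0 toward emitter).
Returning signal is higher, so f₂ = f₀ + Δf = 24978 + 168 = 25146 Hz.
Rearranging, u = v · (f₂ − f₀)/(f₂ + f₀) = 1499 × 168/50124 ≈ 5.0 m/s.
So the submarine is moving at 5.0 m/s toward the emitter.

5.0 m/s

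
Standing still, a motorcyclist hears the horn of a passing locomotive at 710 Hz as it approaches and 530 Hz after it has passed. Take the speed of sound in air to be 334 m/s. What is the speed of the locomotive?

f₁/f₂ = (v + v_s)/(v − v_s), so v_s = v · (f₁ − f₂)/(f₁ + f₂).
v_s = 334 × (710 − 530)/(710 + 530) = 334 × 180/1240 ≈ 48 m/s.

48 m/s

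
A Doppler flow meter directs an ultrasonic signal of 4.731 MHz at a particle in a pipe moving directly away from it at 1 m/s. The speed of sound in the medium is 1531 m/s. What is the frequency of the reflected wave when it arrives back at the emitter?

The particle in a pipe first receives the wave as a moving observer: f₁ = f₀ · (v − u)/v = 4.731 × (1531 − 1)/1531 ≈ 4.728 MHz.
On reflection it acts as a source moving away from the stationary detector: f₂ = f₁ · v/(v + u) = 4.728 × 1531/1532 ≈ 4.725 MHz.

4.725 MHz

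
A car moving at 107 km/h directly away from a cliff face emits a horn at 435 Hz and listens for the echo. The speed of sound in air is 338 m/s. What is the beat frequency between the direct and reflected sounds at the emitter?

107 km/h = 29.72 m/s.
The cliff face receives the sound from a moving source: f₁ = f₀ · v/(v + v_e) = 435 × 338/367.72 ≈ 399.8 Hz.
On the return leg the car is a moving observer: f₂ = f₁ · (v − v_e)/v = 399.8 × 308.28/338 ≈ 364.7 Hz.
Beat against the emitted tone: |f₂ − f₀| = 2v_e·f₀/(v + v_e) = 2 × 29.72 × 435/367.72 ≈ 70 Hz.

70 Hz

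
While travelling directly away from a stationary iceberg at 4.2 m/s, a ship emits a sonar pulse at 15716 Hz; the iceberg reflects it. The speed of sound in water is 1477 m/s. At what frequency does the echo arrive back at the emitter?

15627 Hz

The iceberg receives the sound from a moving source: f₁ = f₀ · v/(v + v_e) = 15716 × 1477/1481.2 ≈ 15671 Hz.
On the return leg the ship is a moving observer: f₂ = f₁ · (v − v_e)/v = 15671 × 1472.8/1477 ≈ 15627 Hz.
Equivalently f₂ = f₀ · (v − v_e)/(v + v_e).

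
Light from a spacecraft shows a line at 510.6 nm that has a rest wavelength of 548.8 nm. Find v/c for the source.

0.072c

λ'/λ₀ = 0.9304 < 1 (blueshift), so the source is approaching.
λ'/λ₀ = √((1 − β)/(1 + β)) for an approaching source ⇒ β = (1 − r²)/(1 + r²) with r = λ'/λ₀.
β = (1 − 0.8656)/(1 + 0.8656) ≈ 0.072.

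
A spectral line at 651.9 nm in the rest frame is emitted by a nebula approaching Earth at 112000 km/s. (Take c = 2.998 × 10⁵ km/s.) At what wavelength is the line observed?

440.2 nm

β = v/c = 112000/299800 = 0.3736.
Relativistic Doppler for wavelength: λ' = λ₀ · √((1 − β)/(1 + β)).
λ' = 651.9 × √(0.6264/1.3736) = 651.9 × 0.67531 ≈ 440.2 nm.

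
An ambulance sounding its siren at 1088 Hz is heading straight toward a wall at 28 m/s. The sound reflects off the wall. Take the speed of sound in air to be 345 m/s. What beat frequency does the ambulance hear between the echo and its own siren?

192 Hz

The wall receives the sound from a moving source: f₁ = f₀ · v/(v − v_e) = 1088 × 345/317 ≈ 1184.1 Hz.
On the return leg the ambulance is a moving observer: f₂ = f₁ · (v + v_e)/v = 1184.1 × 373/345 ≈ 1280.2 Hz.
Beat against the emitted tone: |f₂ − f₀| = 2v_e·f₀/(v − v_e) = 2 × 28 × 1088/317 ≈ 192 Hz.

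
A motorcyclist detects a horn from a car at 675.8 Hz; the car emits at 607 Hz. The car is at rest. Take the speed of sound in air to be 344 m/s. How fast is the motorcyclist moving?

39 m/s

f' > f, so the motorcyclist is approaching.
f' = f · (v + v_o)/v ⇒ v_o = v · |f'/f − 1|.
v_o = 344 × |675.8/607 − 1| = 344 × 0.1133 ≈ 39 m/s.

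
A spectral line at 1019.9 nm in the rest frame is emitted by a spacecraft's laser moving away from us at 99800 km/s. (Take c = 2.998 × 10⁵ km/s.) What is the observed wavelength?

β = v/c = 99800/299800 = 0.3329.
Relativistic Doppler for wavelength: λ' = λ₀ · √((1 + β)/(1 − β)).
λ' = 1019.9 × √(1.3329/0.6671) = 1019.9 × 1.41351 ≈ 1441.6 nm.

1441.6 nm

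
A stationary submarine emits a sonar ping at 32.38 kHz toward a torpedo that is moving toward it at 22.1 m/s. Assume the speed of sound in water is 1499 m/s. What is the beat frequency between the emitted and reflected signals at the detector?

At the torpedo (a moving observer), f₁ = f₀ · (v + u)/v = 32.38 × 1521.1/1499 ≈ 32.857 kHz.
On reflection it acts as a source moving toward the stationary detector: f₂ = f₁ · v/(v − u) = 32.857 × 1499/1476.9 ≈ 33.349 kHz.
Beat frequency (with f₀ = 32380 Hz): |f₂ − f₀| = 2u·f₀/(v − u) = 2 × 22.1 × 32380/1476.9 ≈ 969 Hz.

969 Hz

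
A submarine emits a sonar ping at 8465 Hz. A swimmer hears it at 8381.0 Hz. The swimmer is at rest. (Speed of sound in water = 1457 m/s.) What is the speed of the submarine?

f' < f, so the submarine is receding.
f' = f · v/(v + v_s) ⇒ v_s = v · |1 − f/f'|.
v_s = 1457 × |1 − 8465/8381.0| = 1457 × 0.01002 ≈ 14.6 m/s.

14.6 m/s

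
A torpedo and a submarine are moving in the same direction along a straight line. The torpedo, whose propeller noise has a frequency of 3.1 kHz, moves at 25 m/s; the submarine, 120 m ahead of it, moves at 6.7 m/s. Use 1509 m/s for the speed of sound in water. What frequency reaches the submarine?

The submarine is ahead, so the torpedo is moving toward it while the submarine is moving away from the torpedo.
General Doppler shift: f' = f · (v − v_o)/(v − v_s).
f' = 3.1 × (1509 − 6.7)/(1509 − 25) = 3.1 × 1502.3/1484 ≈ 3.14 kHz.

3.14 kHz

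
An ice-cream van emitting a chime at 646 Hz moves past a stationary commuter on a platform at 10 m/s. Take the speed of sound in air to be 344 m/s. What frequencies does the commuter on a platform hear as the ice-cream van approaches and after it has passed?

665 Hz approaching; 628 Hz receding

Approaching: f₁ = f · v/(v − v_s) = 646 × 344/334 ≈ 665 Hz.
Receding: f₂ = f · v/(v + v_s) = 646 × 344/354 ≈ 628 Hz.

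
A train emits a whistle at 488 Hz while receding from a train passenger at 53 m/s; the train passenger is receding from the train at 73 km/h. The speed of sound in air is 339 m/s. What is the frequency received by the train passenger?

397 Hz

73 km/h = 20.28 m/s.
With source receding and observer receding, f' = f · (v − v_o)/(v + v_s).
f' = 488 × (339 − 20.28)/(339 + 53) = 488 × 318.72/392 ≈ 397 Hz.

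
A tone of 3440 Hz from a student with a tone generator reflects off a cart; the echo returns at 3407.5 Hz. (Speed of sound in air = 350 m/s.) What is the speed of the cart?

Double Doppler shift off a moving reflector: f₂ = f₀ · (v + u)/(v − u) (u > 0 toward emitter).
Rearranging, u = v · (f₂ − f₀)/(f₂ + f₀) = 350 × -32.5/6847.5 ≈ -1.66 m/s.
So the cart is moving at 1.66 m/s away from the emitter.

1.66 m/s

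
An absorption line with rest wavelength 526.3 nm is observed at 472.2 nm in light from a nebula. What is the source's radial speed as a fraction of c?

λ'/λ₀ = 0.8972 < 1 (blueshift), so the source is approaching.
λ'/λ₀ = √((1 − β)/(1 + β)) for an approaching source ⇒ β = (1 − r²)/(1 + r²) with r = λ'/λ₀.
β = (1 − 0.8050)/(1 + 0.8050) ≈ 0.108.

0.108c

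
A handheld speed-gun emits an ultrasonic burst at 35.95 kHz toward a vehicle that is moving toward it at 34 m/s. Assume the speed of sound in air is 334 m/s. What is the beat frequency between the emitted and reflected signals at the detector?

The vehicle first receives the wave as a moving observer: f₁ = f₀ · (v + u)/v = 35.95 × (334 + 34)/334 ≈ 39.61 kHz.
The reflection then acts as a moving source: f₂ = f₁ · v/(v − u) ≈ 44.10 kHz.
Beat frequency (with f₀ = 35950 Hz): |f₂ − f₀| = 2u·f₀/(v − u) = 2 × 34 × 35950/300 ≈ 8149 Hz.

8149 Hz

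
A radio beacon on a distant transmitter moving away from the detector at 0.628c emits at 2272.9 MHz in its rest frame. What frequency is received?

1086.5 MHz

Relativistic Doppler for frequency: f' = f₀ · √((1 − β)/(1 + β)).
f' = 2272.9 × √(0.3720/1.6280) = 2272.9 × 0.47802 ≈ 1086.5 MHz.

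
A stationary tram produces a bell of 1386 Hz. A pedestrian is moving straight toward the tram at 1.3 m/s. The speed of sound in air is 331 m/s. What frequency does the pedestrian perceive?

Moving observer, stationary source: f' = f · (v + v_o)/v.
f' = 1386 × (331 + 1.3)/331 = 1386 × 332.3/331 ≈ 1391 Hz.

1391 Hz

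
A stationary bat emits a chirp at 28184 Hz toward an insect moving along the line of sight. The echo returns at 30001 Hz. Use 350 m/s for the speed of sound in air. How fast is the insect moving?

Double Doppler shift off a moving reflector: f₂ = f₀ · (v + u)/(v − u) (u > 0 toward emitter).
Rearranging, u = v · (f₂ − f₀)/(f₂ + f₀) = 350 × 1817/58185 ≈ 10.9 m/s.
So the insect is moving at 10.9 m/s toward the emitter.

10.9 m/s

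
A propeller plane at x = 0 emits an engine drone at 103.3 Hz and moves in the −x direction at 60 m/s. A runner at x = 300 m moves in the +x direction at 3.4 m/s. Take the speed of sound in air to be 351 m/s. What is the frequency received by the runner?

87 Hz

The observer lies on the +x side, so the source is heading away from the observer and the observer is heading away from the source.
General Doppler shift: f' = f · (v − v_o)/(v + v_s).
f' = 103.3 × (351 − 3.4)/(351 + 60) = 103.3 × 347.6/411 ≈ 87 Hz.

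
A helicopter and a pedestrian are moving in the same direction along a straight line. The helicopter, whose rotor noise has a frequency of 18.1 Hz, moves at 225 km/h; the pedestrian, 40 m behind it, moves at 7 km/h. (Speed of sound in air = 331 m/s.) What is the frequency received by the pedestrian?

225 km/h = 62.5 m/s; 7 km/h = 1.944 m/s.
The pedestrian is behind, so the helicopter is moving away from it while the pedestrian is moving toward the helicopter.
General Doppler shift: f' = f · (v + v_o)/(v + v_s).
f' = 18.1 × (331 + 1.944)/(331 + 62.5) = 18.1 × 332.94/393.5 ≈ 15.3 Hz.

15.3 Hz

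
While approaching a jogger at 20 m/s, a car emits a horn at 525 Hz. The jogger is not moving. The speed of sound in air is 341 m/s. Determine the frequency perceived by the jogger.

558 Hz

Moving source, stationary observer: f' = f · v/(v − v_s) since the source is approaching.
f' = 525 × 341/(341 − 20) = 525 × 341/321 ≈ 558 Hz.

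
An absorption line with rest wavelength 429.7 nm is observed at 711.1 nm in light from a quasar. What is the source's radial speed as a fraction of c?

λ'/λ₀ = 1.6549 > 1 (redshift), so the source is receding.
λ'/λ₀ = √((1 + β)/(1 − β)) for a receding source ⇒ β = (r² − 1)/(r² + 1) with r = λ'/λ₀.
β = (2.7386 − 1)/(2.7386 + 1) ≈ 0.465.

0.465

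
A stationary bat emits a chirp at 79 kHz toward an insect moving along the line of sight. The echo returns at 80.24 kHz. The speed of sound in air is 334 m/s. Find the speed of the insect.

Double Doppler shift off a moving reflector: f₂ = f₀ · (v + u)/(v − u) (u > 0 toward emitter).
Rearranging, u = v · (f₂ − f₀)/(f₂ + f₀) = 334 × 1.24/159.24 ≈ 2.60 m/s.
So the insect is moving at 2.60 m/s toward the emitter.

2.60 m/s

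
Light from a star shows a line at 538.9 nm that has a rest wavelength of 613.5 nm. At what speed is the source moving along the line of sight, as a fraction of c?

0.129

λ'/λ₀ = 0.8784 < 1 (blueshift), so the source is approaching.
λ'/λ₀ = √((1 − β)/(1 + β)) for an approaching source ⇒ β = (1 − r²)/(1 + r²) with r = λ'/λ₀.
β = (1 − 0.7716)/(1 + 0.7716) ≈ 0.129.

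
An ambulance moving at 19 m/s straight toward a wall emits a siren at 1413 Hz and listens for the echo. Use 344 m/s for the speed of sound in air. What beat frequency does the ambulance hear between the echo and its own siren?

165 Hz

The wall receives the sound from a moving source: f₁ = f₀ · v/(v − v_e) = 1413 × 344/325 ≈ 1495.6 Hz.
On the return leg the ambulance is a moving observer: f₂ = f₁ · (v + v_e)/v = 1495.6 × 363/344 ≈ 1578.2 Hz.
Equivalently f₂ = f₀ · (v + v_e)/(v − v_e).
Beat against the emitted tone: |f₂ − f₀| = 2v_e·f₀/(v − v_e) = 2 × 19 × 1413/325 ≈ 165 Hz.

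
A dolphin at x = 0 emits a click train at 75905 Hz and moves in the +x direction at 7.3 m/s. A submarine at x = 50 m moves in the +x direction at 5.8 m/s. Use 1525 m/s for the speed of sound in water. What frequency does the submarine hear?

The observer lies on the +x side, so the source is heading toward the observer and the observer is heading away from the source.
Both move, so f' = f · (v − v_o)/(v − v_s).
f' = 75905 × (1525 − 5.8)/(1525 − 7.3) = 75905 × 1519.2/1517.7 ≈ 75980 Hz.

75980 Hz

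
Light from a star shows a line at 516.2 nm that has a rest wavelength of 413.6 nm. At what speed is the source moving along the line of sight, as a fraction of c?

0.218

λ'/λ₀ = 1.2481 > 1 (redshift), so the source is receding.
λ'/λ₀ = √((1 + β)/(1 − β)) for a receding source ⇒ β = (r² − 1)/(r² + 1) with r = λ'/λ₀.
β = (1.5577 − 1)/(1.5577 + 1) ≈ 0.218.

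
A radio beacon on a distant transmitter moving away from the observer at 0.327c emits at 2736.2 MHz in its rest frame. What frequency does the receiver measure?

1948.6 MHz

Relativistic Doppler for frequency: f' = f₀ · √((1 − β)/(1 + β)).
f' = 2736.2 × √(0.6730/1.3270) = 2736.2 × 0.71215 ≈ 1948.6 MHz.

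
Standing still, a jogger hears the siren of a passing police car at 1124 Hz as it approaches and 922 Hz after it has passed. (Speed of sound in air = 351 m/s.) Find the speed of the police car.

35 m/s

f₁/f₂ = (v + v_s)/(v − v_s), so v_s = v · (f₁ − f₂)/(f₁ + f₂).
v_s = 351 × (1124 − 922)/(1124 + 922) = 351 × 202/2046 ≈ 35 m/s.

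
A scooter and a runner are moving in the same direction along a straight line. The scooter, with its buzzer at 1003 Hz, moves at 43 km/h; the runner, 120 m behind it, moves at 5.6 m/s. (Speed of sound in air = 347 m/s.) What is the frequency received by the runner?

43 km/h = 11.94 m/s.
The runner is behind, so the scooter is moving away from it while the runner is moving toward the scooter.
General Doppler shift: f' = f · (v + v_o)/(v + v_s).
f' = 1003 × (347 + 5.6)/(347 + 11.94) = 1003 × 352.6/358.94 ≈ 985 Hz.

985 Hz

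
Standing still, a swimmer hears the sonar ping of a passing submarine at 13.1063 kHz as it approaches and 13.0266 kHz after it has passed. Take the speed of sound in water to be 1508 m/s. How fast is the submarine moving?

f₁/f₂ = (v + v_s)/(v − v_s), so v_s = v · (f₁ − f₂)/(f₁ + f₂).
v_s = 1508 × (13.1063 − 13.0266)/(13.1063 + 13.0266) = 1508 × 0.0797/26.1329 ≈ 4.6 m/s.

4.6 m/s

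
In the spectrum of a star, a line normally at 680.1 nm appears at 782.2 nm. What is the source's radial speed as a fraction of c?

λ'/λ₀ = 1.1501 > 1 (redshift), so the source is receding.
λ'/λ₀ = √((1 + β)/(1 − β)) for a receding source ⇒ β = (r² − 1)/(r² + 1) with r = λ'/λ₀.
β = (1.3228 − 1)/(1.3228 + 1) ≈ 0.139.

0.139c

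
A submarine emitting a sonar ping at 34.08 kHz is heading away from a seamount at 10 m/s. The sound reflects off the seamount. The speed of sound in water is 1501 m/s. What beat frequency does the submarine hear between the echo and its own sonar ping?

The seamount receives the sound from a moving source: f₁ = f₀ · v/(v + v_e) = 34.08 × 1501/1511 ≈ 33.854 kHz.
On the return leg the submarine is a moving observer: f₂ = f₁ · (v − v_e)/v = 33.854 × 1491/1501 ≈ 33.629 kHz.
Beat against the emitted tone (with f₀ = 34080 Hz): |f₂ − f₀| = 2v_e·f₀/(v + v_e) = 2 × 10 × 34080/1511 ≈ 451 Hz.

451 Hz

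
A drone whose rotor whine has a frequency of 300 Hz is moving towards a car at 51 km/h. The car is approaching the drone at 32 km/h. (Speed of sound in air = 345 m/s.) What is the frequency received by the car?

321 Hz

51 km/h = 14.17 m/s; 32 km/h = 8.889 m/s.
General Doppler shift: f' = f · (v + v_o)/(v − v_s).
f' = 300 × (345 + 8.889)/(345 − 14.17) = 300 × 353.89/330.83 ≈ 321 Hz.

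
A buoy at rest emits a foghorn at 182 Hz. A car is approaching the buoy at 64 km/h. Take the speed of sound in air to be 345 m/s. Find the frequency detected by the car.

191 Hz

64 km/h = 17.78 m/s.
Only the observer moves, toward the source, so f' = f · (v + v_o)/v.
f' = 182 × (345 + 17.78)/345 = 182 × 362.78/345 ≈ 191 Hz.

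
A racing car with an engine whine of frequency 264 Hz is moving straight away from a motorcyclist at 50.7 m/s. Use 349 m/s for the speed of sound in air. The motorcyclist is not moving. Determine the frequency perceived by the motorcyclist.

With the source moving away from a stationary observer, f' = f · v/(v + v_s).
f' = 264 × 349/(349 + 50.7) = 264 × 349/399.7 ≈ 231 Hz.

231 Hz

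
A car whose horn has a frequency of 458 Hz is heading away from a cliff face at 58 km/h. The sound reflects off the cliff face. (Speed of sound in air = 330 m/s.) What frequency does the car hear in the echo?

415 Hz

58 km/h = 16.11 m/s.
The cliff face receives the sound from a moving source: f₁ = f₀ · v/(v + v_e) = 458 × 330/346.11 ≈ 437 Hz.
On the return leg the car is a moving observer: f₂ = f₁ · (v − v_e)/v = 437 × 313.89/330 ≈ 415 Hz.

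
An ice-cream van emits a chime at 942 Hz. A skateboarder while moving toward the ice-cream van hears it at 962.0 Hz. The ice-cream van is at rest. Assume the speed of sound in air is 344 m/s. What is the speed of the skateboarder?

f' = f · (v + v_o)/v ⇒ v_o = v · |f'/f − 1|.
v_o = 344 × |962.0/942 − 1| = 344 × 0.02123 ≈ 7.3 m/s.

7.3 m/s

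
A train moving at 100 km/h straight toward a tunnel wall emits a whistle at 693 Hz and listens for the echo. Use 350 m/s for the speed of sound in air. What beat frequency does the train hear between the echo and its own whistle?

100 km/h = 27.78 m/s.
The tunnel wall receives the sound from a moving source: f₁ = f₀ · v/(v − v_e) = 693 × 350/322.22 ≈ 752.7 Hz.
On the return leg the train is a moving observer: f₂ = f₁ · (v + v_e)/v = 752.7 × 377.78/350 ≈ 812.5 Hz.
Equivalently f₂ = f₀ · (v + v_e)/(v − v_e).
Beat against the emitted tone: |f₂ − f₀| = 2v_e·f₀/(v − v_e) = 2 × 27.78 × 693/322.22 ≈ 119 Hz.

119 Hz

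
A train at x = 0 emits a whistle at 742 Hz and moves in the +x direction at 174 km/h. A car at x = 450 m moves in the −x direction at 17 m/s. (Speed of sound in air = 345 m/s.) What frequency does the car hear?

905 Hz

174 km/h = 48.33 m/s.
The observer lies on the +x side, so the source is heading toward the observer and the observer is heading toward the source.
Both move, so f' = f · (v + v_o)/(v − v_s).
f' = 742 × (345 + 17)/(345 − 48.33) = 742 × 362/296.67 ≈ 905 Hz.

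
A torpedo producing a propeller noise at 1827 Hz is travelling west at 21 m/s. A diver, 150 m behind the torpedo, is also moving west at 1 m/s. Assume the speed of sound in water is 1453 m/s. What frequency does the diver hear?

The diver is behind, so the torpedo is moving away from it while the diver is moving toward the torpedo.
General Doppler shift: f' = f · (v + v_o)/(v + v_s).
f' = 1827 × (1453 + 1)/(1453 + 21) = 1827 × 1454/1474 ≈ 1802 Hz.

1802 Hz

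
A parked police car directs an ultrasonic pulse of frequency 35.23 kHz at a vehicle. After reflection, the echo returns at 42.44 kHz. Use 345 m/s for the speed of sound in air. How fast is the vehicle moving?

Double Doppler shift off a moving reflector: f₂ = f₀ · (v + u)/(v − u) (u > 0 toward emitter).
Rearranging, u = v · (f₂ − f₀)/(f₂ + f₀) = 345 × 7.21/77.67 ≈ 32 m/s.
So the vehicle is moving at 32 m/s toward the emitter.

32 m/s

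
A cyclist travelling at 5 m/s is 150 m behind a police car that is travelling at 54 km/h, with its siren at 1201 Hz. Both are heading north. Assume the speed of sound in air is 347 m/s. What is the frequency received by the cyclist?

54 km/h = 15 m/s.
The cyclist is behind, so the police car is moving away from it while the cyclist is moving toward the police car.
Both move, so f' = f · (v + v_o)/(v + v_s).
f' = 1201 × (347 + 5)/(347 + 15) = 1201 × 352/362 ≈ 1168 Hz.

1168 Hz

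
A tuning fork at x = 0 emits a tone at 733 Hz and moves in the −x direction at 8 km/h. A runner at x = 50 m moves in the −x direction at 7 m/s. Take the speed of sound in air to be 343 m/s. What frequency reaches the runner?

743 Hz

8 km/h = 2.222 m/s.
The observer lies on the +x side, so the source is heading away from the observer and the observer is heading toward the source.
General Doppler shift: f' = f · (v + v_o)/(v + v_s).
f' = 733 × (343 + 7)/(343 + 2.222) = 733 × 350/345.22 ≈ 743 Hz.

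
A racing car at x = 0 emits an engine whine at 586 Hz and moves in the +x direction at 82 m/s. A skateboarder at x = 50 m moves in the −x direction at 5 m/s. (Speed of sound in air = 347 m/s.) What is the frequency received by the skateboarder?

The observer lies on the +x side, so the source is heading toward the observer and the observer is heading toward the source.
With source approaching and observer approaching, f' = f · (v + v_o)/(v − v_s).
f' = 586 × (347 + 5)/(347 − 82) = 586 × 352/265 ≈ 778 Hz.

778 Hz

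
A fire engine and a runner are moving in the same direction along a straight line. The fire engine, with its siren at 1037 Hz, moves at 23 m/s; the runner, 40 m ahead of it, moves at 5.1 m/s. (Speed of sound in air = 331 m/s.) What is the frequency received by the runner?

The runner is ahead, so the fire engine is moving toward it while the runner is moving away from the fire engine.
With source approaching and observer receding, f' = f · (v − v_o)/(v − v_s).
f' = 1037 × (331 − 5.1)/(331 − 23) = 1037 × 325.9/308 ≈ 1097 Hz.

1097 Hz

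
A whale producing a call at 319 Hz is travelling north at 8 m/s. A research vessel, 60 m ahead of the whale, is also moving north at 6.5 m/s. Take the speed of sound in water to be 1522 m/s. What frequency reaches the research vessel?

The research vessel is ahead, so the whale is moving toward it while the research vessel is moving away from the whale.
General Doppler shift: f' = f · (v − v_o)/(v − v_s).
f' = 319 × (1522 − 6.5)/(1522 − 8) = 319 × 1515.5/1514 ≈ 319 Hz.

319 Hz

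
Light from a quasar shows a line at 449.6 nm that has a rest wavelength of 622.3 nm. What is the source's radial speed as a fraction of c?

0.314

λ'/λ₀ = 0.7225 < 1 (blueshift), so the source is approaching.
λ'/λ₀ = √((1 − β)/(1 + β)) for an approaching source ⇒ β = (1 − r²)/(1 + r²) with r = λ'/λ₀.
β = (1 − 0.5220)/(1 + 0.5220) ≈ 0.314.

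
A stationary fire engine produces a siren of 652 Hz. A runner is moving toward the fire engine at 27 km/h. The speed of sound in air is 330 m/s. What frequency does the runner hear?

667 Hz

27 km/h = 7.5 m/s.
Only the observer moves, toward the source, so f' = f · (v + v_o)/v.
f' = 652 × (330 + 7.5)/330 = 652 × 337.5/330 ≈ 667 Hz.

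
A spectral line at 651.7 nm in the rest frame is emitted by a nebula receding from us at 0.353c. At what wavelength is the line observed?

Relativistic Doppler for wavelength: λ' = λ₀ · √((1 + β)/(1 − β)).
λ' = 651.7 × √(1.3530/0.6470) = 651.7 × 1.44609 ≈ 942.4 nm.

942.4 nm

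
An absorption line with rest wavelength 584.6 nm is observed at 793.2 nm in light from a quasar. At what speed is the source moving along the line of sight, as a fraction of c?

0.296

λ'/λ₀ = 1.3568 > 1 (redshift), so the source is receding.
λ'/λ₀ = √((1 + β)/(1 − β)) for a receding source ⇒ β = (r² − 1)/(r² + 1) with r = λ'/λ₀.
β = (1.8410 − 1)/(1.8410 + 1) ≈ 0.296.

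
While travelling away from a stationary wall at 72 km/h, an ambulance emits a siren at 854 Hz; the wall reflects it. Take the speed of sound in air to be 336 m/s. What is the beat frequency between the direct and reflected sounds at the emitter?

96 Hz

72 km/h = 20 m/s.
The wall receives the sound from a moving source: f₁ = f₀ · v/(v + v_e) = 854 × 336/356 ≈ 806.0 Hz.
On the return leg the ambulance is a moving observer: f₂ = f₁ · (v − v_e)/v = 806.0 × 316/336 ≈ 758.0 Hz.
Equivalently f₂ = f₀ · (v − v_e)/(v + v_e).
Beat against the emitted tone: |f₂ − f₀| = 2v_e·f₀/(v + v_e) = 2 × 20 × 854/356 ≈ 96 Hz.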